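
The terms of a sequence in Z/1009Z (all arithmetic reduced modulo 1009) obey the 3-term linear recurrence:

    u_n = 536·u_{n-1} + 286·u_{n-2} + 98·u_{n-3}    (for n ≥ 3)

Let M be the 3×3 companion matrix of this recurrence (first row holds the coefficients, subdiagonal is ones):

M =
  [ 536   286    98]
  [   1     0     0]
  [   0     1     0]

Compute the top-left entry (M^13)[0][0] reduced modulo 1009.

(M^13)[0][0] is the top entry after applying M 13 times to the unit state (1, 0, 0). Equivalently it is h_{15} for the auxiliary sequence (h_n) obeying the same recurrence with h_2 = 1 and h_i = 0 for 0 ≤ i < 2:
h_3 = 536·1 + 286·0 + 98·0 = 536
h_4 = 536·536 + 286·1 + 98·0 = 17
h_5 = 536·17 + 286·536 + 98·1 = 57
h_6 = 536·57 + 286·17 + 98·536 = 159
h_7 = 536·159 + 286·57 + 98·17 = 274
h_8 = 536·274 + 286·159 + 98·57 = 160
h_9 = 536·160 + 286·274 + 98·159 = 104
h_10 = 536·104 + 286·160 + 98·274 = 213
h_11 = 536·213 + 286·104 + 98·160 = 170
h_12 = 536·170 + 286·213 + 98·104 = 790
h_13 = 536·790 + 286·170 + 98·213 = 542
h_14 = 536·542 + 286·790 + 98·170 = 360
h_15 = 536·360 + 286·542 + 98·790 = 603

603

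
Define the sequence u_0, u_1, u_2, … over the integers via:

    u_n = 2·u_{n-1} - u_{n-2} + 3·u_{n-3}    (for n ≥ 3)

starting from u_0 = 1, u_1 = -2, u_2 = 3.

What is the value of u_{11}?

3207

u_3 = 2·3 + -1·-2 + 3·1 = 11
u_4 = 2·11 + -1·3 + 3·-2 = 13
u_5 = 2·13 + -1·11 + 3·3 = 24
u_6 = 2·24 + -1·13 + 3·11 = 68
u_7 = 2·68 + -1·24 + 3·13 = 151
u_8 = 2·151 + -1·68 + 3·24 = 306
u_9 = 2·306 + -1·151 + 3·68 = 665
u_10 = 2·665 + -1·306 + 3·151 = 1477
u_11 = 2·1477 + -1·665 + 3·306 = 3207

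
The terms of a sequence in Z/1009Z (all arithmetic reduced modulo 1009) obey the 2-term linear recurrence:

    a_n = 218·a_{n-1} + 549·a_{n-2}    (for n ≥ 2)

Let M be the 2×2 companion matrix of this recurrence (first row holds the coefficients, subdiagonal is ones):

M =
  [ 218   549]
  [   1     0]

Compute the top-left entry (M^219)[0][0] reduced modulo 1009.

838

(M^219)[0][0] is the top entry after applying M 219 times to the unit state (1, 0). Equivalently it is h_{220} for the auxiliary sequence (h_n) obeying the same recurrence with h_1 = 1 and h_i = 0 for 0 ≤ i < 1:
h_2 = 218·1 + 549·0 = 218
h_3 = 218·218 + 549·1 = 650
h_4 = 218·650 + 549·218 = 51
h_5 = 218·51 + 549·650 = 692
h_6 = 218·692 + 549·51 = 262
h_7 = 218·262 + 549·692 = 127
Continuing the recurrence:
  h_8 = 1003;  h_9 = 812;  h_10 = 174;  h_11 = 409;  h_12 = 41;  h_13 = 400
  h_14 = 737;  h_15 = 882;  h_16 = 570;  h_17 = 51;  h_18 = 159;  h_19 = 103
  h_20 = 773;  h_21 = 54;  h_22 = 261;  h_23 = 779;  h_24 = 321;  h_25 = 212
  h_26 = 465;  h_27 = 823;  h_28 = 829;  h_29 = 915;  h_30 = 759;  h_31 = 848
  h_32 = 191;  h_33 = 672;  h_34 = 114;  h_35 = 270;  h_36 = 366;  h_37 = 993
  h_38 = 691;  h_39 = 594;  h_40 = 315;  h_41 = 257;  h_42 = 927;  h_43 = 119
  h_44 = 95;  h_45 = 276;  h_46 = 324;  h_47 = 176;  h_48 = 318;  h_49 = 472
  h_50 = 3;  h_51 = 469;  h_52 = 971;  h_53 = 983;  h_54 = 713;  h_55 = 909
  h_56 = 343;  h_57 = 703;  h_58 = 519;  h_59 = 643;  h_60 = 316;  h_61 = 133
  h_62 = 678;  h_63 = 859;  h_64 = 498;  h_65 = 989;  h_66 = 648;  h_67 = 123
  h_68 = 155;  h_69 = 417;  h_70 = 435;  h_71 = 883;  h_72 = 466;  h_73 = 126
  h_74 = 782;  h_75 = 517;  h_76 = 191;  h_77 = 573;  h_78 = 730;  h_79 = 496
  h_80 = 362;  h_81 = 88;  h_82 = 987;  h_83 = 129;  h_84 = 909;  h_85 = 589
  h_86 = 854;  h_87 = 997;  h_88 = 72;  h_89 = 27;  h_90 = 9;  h_91 = 641
  h_92 = 392;  h_93 = 468;  h_94 = 406;  h_95 = 362;  h_96 = 119;  h_97 = 682
  h_98 = 99;  h_99 = 472;  h_100 = 852;  h_101 = 904;  h_102 = 898;  h_103 = 895
  h_104 = 983;  h_105 = 358;  h_106 = 203;  h_107 = 654;  h_108 = 760;  h_109 = 46
  h_110 = 461;  h_111 = 636;  h_112 = 245;  h_113 = 992;  h_114 = 638;  h_115 = 599
  h_116 = 560;  h_117 = 917;  h_118 = 828;  h_119 = 844;  h_120 = 876;  h_121 = 492
  h_122 = 942;  h_123 = 225;  h_124 = 159;  h_125 = 783;  h_126 = 690;  h_127 = 112
  h_128 = 635;  h_129 = 136;  h_130 = 897;  h_131 = 807;  h_132 = 421;  h_133 = 51
  h_134 = 87;  h_135 = 551;  h_136 = 387;  h_137 = 418;  h_138 = 887;  h_139 = 77
  h_140 = 258;  h_141 = 644;  h_142 = 523;  h_143 = 403;  h_144 = 642;  h_145 = 990
  h_146 = 211;  h_147 = 252;  h_148 = 254;  h_149 = 1001;  h_150 = 478;  h_151 = 930
  h_152 = 13;  h_153 = 832;  h_154 = 839;  h_155 = 973;  h_156 = 731;  h_157 = 352
  h_158 = 798;  h_159 = 945;  h_160 = 370;  h_161 = 119;  h_162 = 29;  h_163 = 14
  h_164 = 811;  h_165 = 846;  h_166 = 51;  h_167 = 333;  h_168 = 702;  h_169 = 865
  h_170 = 856;  h_171 = 598;  h_172 = 962;  h_173 = 221;  h_174 = 177;  h_175 = 493
  h_176 = 829;  h_177 = 356;  h_178 = 986;  h_179 = 738;  h_180 = 943;  h_181 = 291
  h_182 = 970;  h_183 = 916;  h_184 = 693;  h_185 = 126;  h_186 = 289;  h_187 = 1006
  h_188 = 603;  h_189 = 655;  h_190 = 616;  h_191 = 482;  h_192 = 309;  h_193 = 19
  h_194 = 235;  h_195 = 112;  h_196 = 63;  h_197 = 556;  h_198 = 409;  h_199 = 896
  h_200 = 125;  h_201 = 528;  h_202 = 91;  h_203 = 956;  h_204 = 63;  h_205 = 781
  h_206 = 18;  h_207 = 841;  h_208 = 501;  h_209 = 842;  h_210 = 519;  h_211 = 270
  h_212 = 731;  h_213 = 852;  h_214 = 826;  h_215 = 38;  h_216 = 645;  h_217 = 32
  h_218 = 868
h_219 = 218·868 + 549·32 = 956
h_220 = 218·956 + 549·868 = 838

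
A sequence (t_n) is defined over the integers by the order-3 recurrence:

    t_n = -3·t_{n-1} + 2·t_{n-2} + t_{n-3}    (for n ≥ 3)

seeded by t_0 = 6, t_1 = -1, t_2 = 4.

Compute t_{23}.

t_3 = -3·4 + 2·-1 + 1·6 = -8
t_4 = -3·-8 + 2·4 + 1·-1 = 31
t_5 = -3·31 + 2·-8 + 1·4 = -105
t_6 = -3·-105 + 2·31 + 1·-8 = 369
t_7 = -3·369 + 2·-105 + 1·31 = -1286
t_8 = -3·-1286 + 2·369 + 1·-105 = 4491
t_9 = -3·4491 + 2·-1286 + 1·369 = -15676
t_10 = -3·-15676 + 2·4491 + 1·-1286 = 54724
t_11 = -3·54724 + 2·-15676 + 1·4491 = -191033
t_12 = -3·-191033 + 2·54724 + 1·-15676 = 666871
t_13 = -3·666871 + 2·-191033 + 1·54724 = -2327955
t_14 = -3·-2327955 + 2·666871 + 1·-191033 = 8126574
t_15 = -3·8126574 + 2·-2327955 + 1·666871 = -28368761
t_16 = -3·-28368761 + 2·8126574 + 1·-2327955 = 99031476
t_17 = -3·99031476 + 2·-28368761 + 1·8126574 = -345705376
t_18 = -3·-345705376 + 2·99031476 + 1·-28368761 = 1206810319
t_19 = -3·1206810319 + 2·-345705376 + 1·99031476 = -4212810233
t_20 = -3·-4212810233 + 2·1206810319 + 1·-345705376 = 14706345961
t_21 = -3·14706345961 + 2·-4212810233 + 1·1206810319 = -51337848030
t_22 = -3·-51337848030 + 2·14706345961 + 1·-4212810233 = 179213425779
t_23 = -3·179213425779 + 2·-51337848030 + 1·14706345961 = -625609627436

-625609627436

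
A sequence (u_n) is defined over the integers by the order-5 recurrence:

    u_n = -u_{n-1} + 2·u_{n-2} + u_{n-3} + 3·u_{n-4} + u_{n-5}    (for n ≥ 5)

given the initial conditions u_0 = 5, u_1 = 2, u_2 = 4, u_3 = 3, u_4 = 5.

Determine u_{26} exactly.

-9651316

u_5 = -1·5 + 2·3 + 1·4 + 3·2 + 1·5 = 16
u_6 = -1·16 + 2·5 + 1·3 + 3·4 + 1·2 = 11
u_7 = -1·11 + 2·16 + 1·5 + 3·3 + 1·4 = 39
u_8 = -1·39 + 2·11 + 1·16 + 3·5 + 1·3 = 17
u_9 = -1·17 + 2·39 + 1·11 + 3·16 + 1·5 = 125
u_10 = -1·125 + 2·17 + 1·39 + 3·11 + 1·16 = -3
u_11 = -1·-3 + 2·125 + 1·17 + 3·39 + 1·11 = 398
u_12 = -1·398 + 2·-3 + 1·125 + 3·17 + 1·39 = -189
u_13 = -1·-189 + 2·398 + 1·-3 + 3·125 + 1·17 = 1374
u_14 = -1·1374 + 2·-189 + 1·398 + 3·-3 + 1·125 = -1238
u_15 = -1·-1238 + 2·1374 + 1·-189 + 3·398 + 1·-3 = 4988
u_16 = -1·4988 + 2·-1238 + 1·1374 + 3·-189 + 1·398 = -6259
u_17 = -1·-6259 + 2·4988 + 1·-1238 + 3·1374 + 1·-189 = 18930
u_18 = -1·18930 + 2·-6259 + 1·4988 + 3·-1238 + 1·1374 = -28800
u_19 = -1·-28800 + 2·18930 + 1·-6259 + 3·4988 + 1·-1238 = 74127
u_20 = -1·74127 + 2·-28800 + 1·18930 + 3·-6259 + 1·4988 = -126586
u_21 = -1·-126586 + 2·74127 + 1·-28800 + 3·18930 + 1·-6259 = 296571
u_22 = -1·296571 + 2·-126586 + 1·74127 + 3·-28800 + 1·18930 = -543086
u_23 = -1·-543086 + 2·296571 + 1·-126586 + 3·74127 + 1·-28800 = 1203223
u_24 = -1·1203223 + 2·-543086 + 1·296571 + 3·-126586 + 1·74127 = -2298455
u_25 = -1·-2298455 + 2·1203223 + 1·-543086 + 3·296571 + 1·-126586 = 4924942
u_26 = -1·4924942 + 2·-2298455 + 1·1203223 + 3·-543086 + 1·296571 = -9651316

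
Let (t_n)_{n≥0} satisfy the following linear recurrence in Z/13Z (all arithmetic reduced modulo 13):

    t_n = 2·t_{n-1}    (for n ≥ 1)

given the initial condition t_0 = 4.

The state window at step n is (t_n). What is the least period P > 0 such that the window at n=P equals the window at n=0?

12

n=0: window = (4)
n=1: window = (8)
n=2: window = (3)
n=3: window = (6)
n=4: window = (12)
n=5: window = (11)
n=6: window = (9)
n=7: window = (5)
n=8: window = (10)
n=9: window = (7)
n=10: window = (1)
n=11: window = (2)
n=12: window = (4)
window at n=12 equals window at n=0 → period = 12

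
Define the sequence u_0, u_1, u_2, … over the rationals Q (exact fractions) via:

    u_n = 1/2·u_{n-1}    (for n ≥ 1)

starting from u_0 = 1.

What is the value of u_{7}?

u_1 = 1/2·1 = 1/2
u_2 = 1/2·1/2 = 1/4
u_3 = 1/2·1/4 = 1/8
u_4 = 1/2·1/8 = 1/16
u_5 = 1/2·1/16 = 1/32
u_6 = 1/2·1/32 = 1/64
u_7 = 1/2·1/64 = 1/128

1/128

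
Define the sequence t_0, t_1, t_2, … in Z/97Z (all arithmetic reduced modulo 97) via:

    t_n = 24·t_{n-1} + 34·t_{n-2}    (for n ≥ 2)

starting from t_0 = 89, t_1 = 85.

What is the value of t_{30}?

t_2 = 24·85 + 34·89 = 22
t_3 = 24·22 + 34·85 = 23
t_4 = 24·23 + 34·22 = 39
t_5 = 24·39 + 34·23 = 69
t_6 = 24·69 + 34·39 = 72
t_7 = 24·72 + 34·69 = 0
t_8 = 24·0 + 34·72 = 23
t_9 = 24·23 + 34·0 = 67
t_10 = 24·67 + 34·23 = 62
t_11 = 24·62 + 34·67 = 80
t_12 = 24·80 + 34·62 = 51
t_13 = 24·51 + 34·80 = 64
t_14 = 24·64 + 34·51 = 69
t_15 = 24·69 + 34·64 = 49
t_16 = 24·49 + 34·69 = 30
t_17 = 24·30 + 34·49 = 58
t_18 = 24·58 + 34·30 = 84
t_19 = 24·84 + 34·58 = 11
t_20 = 24·11 + 34·84 = 16
t_21 = 24·16 + 34·11 = 79
t_22 = 24·79 + 34·16 = 15
t_23 = 24·15 + 34·79 = 39
t_24 = 24·39 + 34·15 = 88
t_25 = 24·88 + 34·39 = 43
t_26 = 24·43 + 34·88 = 47
t_27 = 24·47 + 34·43 = 68
t_28 = 24·68 + 34·47 = 29
t_29 = 24·29 + 34·68 = 1
t_30 = 24·1 + 34·29 = 40

40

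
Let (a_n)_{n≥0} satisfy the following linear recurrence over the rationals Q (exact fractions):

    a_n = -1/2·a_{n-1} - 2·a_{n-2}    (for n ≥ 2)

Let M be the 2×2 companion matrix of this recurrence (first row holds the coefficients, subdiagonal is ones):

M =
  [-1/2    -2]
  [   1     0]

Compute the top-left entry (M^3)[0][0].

15/8

(M^3)[0][0] is the top entry after applying M 3 times to the unit state (1, 0). Equivalently it is h_{4} for the auxiliary sequence (h_n) obeying the same recurrence with h_1 = 1 and h_i = 0 for 0 ≤ i < 1:
h_2 = -1/2·1 + -2·0 = -1/2
h_3 = -1/2·-1/2 + -2·1 = -7/4
h_4 = -1/2·-7/4 + -2·-1/2 = 15/8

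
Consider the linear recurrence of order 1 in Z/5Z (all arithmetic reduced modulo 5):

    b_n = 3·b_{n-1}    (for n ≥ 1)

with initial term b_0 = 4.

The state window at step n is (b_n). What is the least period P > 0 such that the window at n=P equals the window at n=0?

4

n=0: window = (4)
n=1: window = (2)
n=2: window = (1)
n=3: window = (3)
n=4: window = (4)
window at n=4 equals window at n=0 → period = 4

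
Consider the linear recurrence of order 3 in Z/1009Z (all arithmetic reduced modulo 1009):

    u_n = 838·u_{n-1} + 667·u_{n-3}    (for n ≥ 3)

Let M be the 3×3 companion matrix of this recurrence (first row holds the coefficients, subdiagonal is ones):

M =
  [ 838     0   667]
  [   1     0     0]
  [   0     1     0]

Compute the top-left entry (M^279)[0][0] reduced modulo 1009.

655

(M^279)[0][0] is the top entry after applying M 279 times to the unit state (1, 0, 0). Equivalently it is h_{281} for the auxiliary sequence (h_n) obeying the same recurrence with h_2 = 1 and h_i = 0 for 0 ≤ i < 2:
h_3 = 838·1 + 0·0 + 667·0 = 838
h_4 = 838·838 + 0·1 + 667·0 = 989
h_5 = 838·989 + 0·838 + 667·1 = 51
h_6 = 838·51 + 0·989 + 667·838 = 320
h_7 = 838·320 + 0·51 + 667·989 = 552
h_8 = 838·552 + 0·320 + 667·51 = 165
Continuing the recurrence:
  h_9 = 578;  h_10 = 952;  h_11 = 740;  h_12 = 682;  h_13 = 745;  h_14 = 927
  h_15 = 740;  h_16 = 72;  h_17 = 597;  h_18 = 1;  h_19 = 430;  h_20 = 780
  h_21 = 475;  h_22 = 758;  h_23 = 159;  h_24 = 53;  h_25 = 95;  h_26 = 7
  h_27 = 857;  h_28 = 565;  h_29 = 882;  h_30 = 44;  h_31 = 37;  h_32 = 783
  h_33 = 391;  h_34 = 196;  h_35 = 389;  h_36 = 550;  h_37 = 358;  h_38 = 481
  h_39 = 61;  h_40 = 321;  h_41 = 569;  h_42 = 901;  h_43 = 505;  h_44 = 558
  h_45 = 40;  h_46 = 52;  h_47 = 54;  h_48 = 293;  h_49 = 725;  h_50 = 835
  h_51 = 178;  h_52 = 96;  h_53 = 714;  h_54 = 668;  h_55 = 254;  h_56 = 952
  h_57 = 244;  h_58 = 560;  h_59 = 418;  h_60 = 460;  h_61 = 232;  h_62 = 1
  h_63 = 922;  h_64 = 109;  h_65 = 190;  h_66 = 291;  h_67 = 744;  h_68 = 515
  h_69 = 87;  h_70 = 78;  h_71 = 224;  h_72 = 554;  h_73 = 679;  h_74 = 2
  h_75 = 891;  h_76 = 859;  h_77 = 750;  h_78 = 898;  h_79 = 660;  h_80 = 943
  h_81 = 816;  h_82 = 2;  h_83 = 32;  h_84 = 1003;  h_85 = 342;  h_86 = 195
  h_87 = 995;  h_88 = 456;  h_89 = 630;  h_90 = 985;  h_91 = 511;  h_92 = 868
  h_93 = 31;  h_94 = 548;  h_95 = 928;  h_96 = 222;  h_97 = 638;  h_98 = 333
  h_99 = 321;  h_100 = 352;  h_101 = 479;  h_102 = 19;  h_103 = 474;  h_104 = 315
  h_105 = 177;  h_106 = 344;  h_107 = 940;  h_108 = 706;  h_109 = 759;  h_110 = 763
  h_111 = 396;  h_112 = 631;  h_113 = 447;  h_114 = 21;  h_115 = 569;  h_116 = 59
  h_117 = 891;  h_118 = 137;  h_119 = 791;  h_120 = 950;  h_121 = 568;  h_122 = 635
  h_123 = 385;  h_124 = 231;  h_125 = 624;  h_126 = 759;  h_127 = 72;  h_128 = 296
  h_129 = 578;  h_130 = 645;  h_131 = 363;  h_132 = 573;  h_133 = 271;  h_134 = 34
  h_135 = 20;  h_136 = 762;  h_137 = 339;  h_138 = 776;  h_139 = 210;  h_140 = 511
  h_141 = 377;  h_142 = 937;  h_143 = 1008;  h_144 = 389;  h_145 = 483;  h_146 = 487
  h_147 = 620;  h_148 = 215;  h_149 = 499;  h_150 = 286;  h_151 = 662;  h_152 = 678
  h_153 = 158;  h_154 = 846;  h_155 = 824;  h_156 = 806;  h_157 = 658;  h_158 = 193
  h_159 = 99;  h_160 = 195;  h_161 = 540;  h_162 = 936;  h_163 = 279;  h_164 = 690
  h_165 = 813;  h_166 = 656;  h_167 = 958;  h_168 = 78;  h_169 = 434;  h_170 = 741
  h_171 = 990;  h_172 = 117;  h_173 = 10;  h_174 = 752;  h_175 = 906;  h_176 = 67
  h_177 = 762;  h_178 = 779;  h_179 = 272;  h_180 = 629;  h_181 = 362;  h_182 = 460
  h_183 = 850;  h_184 = 249;  h_185 = 892;  h_186 = 728;  h_187 = 226;  h_188 = 359
  h_189 = 407;  h_190 = 425;  h_191 = 293;  h_192 = 395;  h_193 = 4;  h_194 = 10
  h_195 = 424;  h_196 = 794;  h_197 = 48;  h_198 = 152;  h_199 = 115;  h_200 = 243
  h_201 = 300;  h_202 = 180;  h_203 = 131;  h_204 = 115;  h_205 = 504;  h_206 = 184
  h_207 = 845;  h_208 = 972;  h_209 = 912;  h_210 = 27;  h_211 = 974;  h_212 = 817
  h_213 = 391;  h_214 = 604;  h_215 = 722;  h_216 = 111;  h_217 = 467;  h_218 = 135
  h_219 = 502;  h_220 = 640;  h_221 = 785;  h_222 = 817;  h_223 = 617;  h_224 = 362
  h_225 = 735;  h_226 = 307;  h_227 = 274;  h_228 = 440;  h_229 = 377;  h_230 = 238
  h_231 = 532;  h_232 = 56;  h_233 = 847;  h_234 = 135;  h_235 = 141;  h_236 = 14
  h_237 = 877;  h_238 = 584;  h_239 = 284;  h_240 = 616;  h_241 = 663;  h_242 = 380
  h_243 = 814;  h_244 = 327;  h_245 = 788;  h_246 = 554;  h_247 = 277;  h_248 = 972
  h_249 = 497;  h_250 = 890;  h_251 = 715;  h_252 = 371;  h_253 = 464;  h_254 = 15
  h_255 = 714;  h_256 = 729;  h_257 = 372;  h_258 = 954;  h_259 = 229;  h_260 = 102
  h_261 = 359;  h_262 = 544;  h_263 = 235;  h_264 = 495;  h_265 = 728;  h_266 = 978
  h_267 = 478;  h_268 = 238;  h_269 = 174;  h_270 = 498;  h_271 = 940;  h_272 = 723
  h_273 = 679;  h_274 = 317;  h_275 = 218;  h_276 = 916;  h_277 = 317;  h_278 = 389
  h_279 = 602
h_280 = 838·602 + 0·389 + 667·317 = 534
h_281 = 838·534 + 0·602 + 667·389 = 655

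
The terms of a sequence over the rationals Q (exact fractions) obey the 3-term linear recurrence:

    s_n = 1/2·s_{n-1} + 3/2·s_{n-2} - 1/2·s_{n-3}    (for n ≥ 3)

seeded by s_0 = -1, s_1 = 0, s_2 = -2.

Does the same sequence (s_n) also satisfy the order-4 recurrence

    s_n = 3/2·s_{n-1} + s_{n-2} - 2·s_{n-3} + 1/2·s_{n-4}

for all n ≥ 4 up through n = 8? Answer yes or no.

Terms s_0..s_8: -1, 0, -2, -1/2, -13/4, -11/8, -85/16, -99/32, -565/64
n=4: candidate gives -13/4, actual s_4 = -13/4 ✓
n=5: candidate gives -11/8, actual s_5 = -11/8 ✓
n=6: candidate gives -85/16, actual s_6 = -85/16 ✓
n=7: candidate gives -99/32, actual s_7 = -99/32 ✓
n=8: candidate gives -565/64, actual s_8 = -565/64 ✓

yes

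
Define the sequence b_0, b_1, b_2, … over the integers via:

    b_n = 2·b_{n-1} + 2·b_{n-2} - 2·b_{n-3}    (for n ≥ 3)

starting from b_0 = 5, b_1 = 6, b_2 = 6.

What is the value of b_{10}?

6560

b_3 = 2·6 + 2·6 + -2·5 = 14
b_4 = 2·14 + 2·6 + -2·6 = 28
b_5 = 2·28 + 2·14 + -2·6 = 72
b_6 = 2·72 + 2·28 + -2·14 = 172
b_7 = 2·172 + 2·72 + -2·28 = 432
b_8 = 2·432 + 2·172 + -2·72 = 1064
b_9 = 2·1064 + 2·432 + -2·172 = 2648
b_10 = 2·2648 + 2·1064 + -2·432 = 6560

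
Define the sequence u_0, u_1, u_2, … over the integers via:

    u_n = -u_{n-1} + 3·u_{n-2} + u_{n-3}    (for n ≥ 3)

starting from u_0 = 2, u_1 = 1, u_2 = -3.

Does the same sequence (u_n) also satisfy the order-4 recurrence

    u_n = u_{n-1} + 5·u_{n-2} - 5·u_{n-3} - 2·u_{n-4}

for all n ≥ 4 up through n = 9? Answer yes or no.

Terms u_0..u_9: 2, 1, -3, 8, -16, 37, -77, 172, -366, 805
n=4: candidate gives -16, actual u_4 = -16 ✓
n=5: candidate gives 37, actual u_5 = 37 ✓
n=6: candidate gives -77, actual u_6 = -77 ✓
n=7: candidate gives 172, actual u_7 = 172 ✓
n=8: candidate gives -366, actual u_8 = -366 ✓
n=9: candidate gives 805, actual u_9 = 805 ✓

yes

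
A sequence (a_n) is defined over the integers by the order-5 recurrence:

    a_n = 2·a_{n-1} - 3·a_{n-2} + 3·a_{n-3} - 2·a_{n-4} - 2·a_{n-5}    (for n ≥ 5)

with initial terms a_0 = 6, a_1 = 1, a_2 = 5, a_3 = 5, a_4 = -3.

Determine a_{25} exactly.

a_5 = 2·-3 + -3·5 + 3·5 + -2·1 + -2·6 = -20
a_6 = 2·-20 + -3·-3 + 3·5 + -2·5 + -2·1 = -28
a_7 = 2·-28 + -3·-20 + 3·-3 + -2·5 + -2·5 = -25
a_8 = 2·-25 + -3·-28 + 3·-20 + -2·-3 + -2·5 = -30
a_9 = 2·-30 + -3·-25 + 3·-28 + -2·-20 + -2·-3 = -23
a_10 = 2·-23 + -3·-30 + 3·-25 + -2·-28 + -2·-20 = 65
a_11 = 2·65 + -3·-23 + 3·-30 + -2·-25 + -2·-28 = 215
a_12 = 2·215 + -3·65 + 3·-23 + -2·-30 + -2·-25 = 276
a_13 = 2·276 + -3·215 + 3·65 + -2·-23 + -2·-30 = 208
a_14 = 2·208 + -3·276 + 3·215 + -2·65 + -2·-23 = 149
a_15 = 2·149 + -3·208 + 3·276 + -2·215 + -2·65 = -58
a_16 = 2·-58 + -3·149 + 3·208 + -2·276 + -2·215 = -921
a_17 = 2·-921 + -3·-58 + 3·149 + -2·208 + -2·276 = -2189
a_18 = 2·-2189 + -3·-921 + 3·-58 + -2·149 + -2·208 = -2503
a_19 = 2·-2503 + -3·-2189 + 3·-921 + -2·-58 + -2·149 = -1384
a_20 = 2·-1384 + -3·-2503 + 3·-2189 + -2·-921 + -2·-58 = 132
a_21 = 2·132 + -3·-1384 + 3·-2503 + -2·-2189 + -2·-921 = 3127
a_22 = 2·3127 + -3·132 + 3·-1384 + -2·-2503 + -2·-2189 = 11090
a_23 = 2·11090 + -3·3127 + 3·132 + -2·-1384 + -2·-2503 = 20969
a_24 = 2·20969 + -3·11090 + 3·3127 + -2·132 + -2·-1384 = 20553
a_25 = 2·20553 + -3·20969 + 3·11090 + -2·3127 + -2·132 = 4951

4951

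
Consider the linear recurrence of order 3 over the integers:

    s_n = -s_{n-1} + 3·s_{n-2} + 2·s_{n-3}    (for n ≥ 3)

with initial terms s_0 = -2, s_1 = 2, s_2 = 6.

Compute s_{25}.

-40083586

s_3 = -1·6 + 3·2 + 2·-2 = -4
s_4 = -1·-4 + 3·6 + 2·2 = 26
s_5 = -1·26 + 3·-4 + 2·6 = -26
s_6 = -1·-26 + 3·26 + 2·-4 = 96
s_7 = -1·96 + 3·-26 + 2·26 = -122
s_8 = -1·-122 + 3·96 + 2·-26 = 358
s_9 = -1·358 + 3·-122 + 2·96 = -532
s_10 = -1·-532 + 3·358 + 2·-122 = 1362
s_11 = -1·1362 + 3·-532 + 2·358 = -2242
s_12 = -1·-2242 + 3·1362 + 2·-532 = 5264
s_13 = -1·5264 + 3·-2242 + 2·1362 = -9266
s_14 = -1·-9266 + 3·5264 + 2·-2242 = 20574
s_15 = -1·20574 + 3·-9266 + 2·5264 = -37844
s_16 = -1·-37844 + 3·20574 + 2·-9266 = 81034
s_17 = -1·81034 + 3·-37844 + 2·20574 = -153418
s_18 = -1·-153418 + 3·81034 + 2·-37844 = 320832
s_19 = -1·320832 + 3·-153418 + 2·81034 = -619018
s_20 = -1·-619018 + 3·320832 + 2·-153418 = 1274678
s_21 = -1·1274678 + 3·-619018 + 2·320832 = -2490068
s_22 = -1·-2490068 + 3·1274678 + 2·-619018 = 5076066
s_23 = -1·5076066 + 3·-2490068 + 2·1274678 = -9996914
s_24 = -1·-9996914 + 3·5076066 + 2·-2490068 = 20244976
s_25 = -1·20244976 + 3·-9996914 + 2·5076066 = -40083586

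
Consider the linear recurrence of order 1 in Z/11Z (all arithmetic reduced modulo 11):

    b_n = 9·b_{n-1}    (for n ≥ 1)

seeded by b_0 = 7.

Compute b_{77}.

b_1 = 9·7 = 8
b_2 = 9·8 = 6
b_3 = 9·6 = 10
b_4 = 9·10 = 2
b_5 = 9·2 = 7
(b_5) = (7) = (b_0), so the sequence has period 5.
77 ≡ 2 (mod 5), hence b_77 = b_2 = 6.

6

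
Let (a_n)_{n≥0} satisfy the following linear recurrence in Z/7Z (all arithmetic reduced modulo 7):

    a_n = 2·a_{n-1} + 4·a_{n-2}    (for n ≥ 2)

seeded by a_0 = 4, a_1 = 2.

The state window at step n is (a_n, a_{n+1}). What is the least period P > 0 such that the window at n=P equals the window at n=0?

48

n=0: window = (4, 2)
n=1: window = (2, 6)
n=2: window = (6, 6)
n=3: window = (6, 1)
n=4: window = (1, 5)
n=5: window = (5, 0)
n=6: window = (0, 6)
n=7: window = (6, 5)
n=8: window = (5, 6)
n=9: window = (6, 4)
n=10: window = (4, 4)
n=11: window = (4, 3)
n=12: window = (3, 1)
n=13: window = (1, 0)
n=14: window = (0, 4)
n=15: window = (4, 1)
n=16: window = (1, 4)
n=17: window = (4, 5)
n=18: window = (5, 5)
n=19: window = (5, 2)
n=20: window = (2, 3)
n=21: window = (3, 0)
n=22: window = (0, 5)
n=23: window = (5, 3)
n=24: window = (3, 5)
n=25: window = (5, 1)
n=26: window = (1, 1)
n=27: window = (1, 6)
n=28: window = (6, 2)
n=29: window = (2, 0)
n=30: window = (0, 1)
n=31: window = (1, 2)
n=32: window = (2, 1)
n=33: window = (1, 3)
n=34: window = (3, 3)
n=35: window = (3, 4)
n=36: window = (4, 6)
n=37: window = (6, 0)
n=38: window = (0, 3)
n=39: window = (3, 6)
n=40: window = (6, 3)
…
n=46: window = (0, 2)
n=47: window = (2, 4)
n=48: window = (4, 2)
window at n=48 equals window at n=0 → period = 48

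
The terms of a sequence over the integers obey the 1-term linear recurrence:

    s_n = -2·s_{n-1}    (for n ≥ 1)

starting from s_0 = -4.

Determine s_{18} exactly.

-1048576

s_1 = -2·-4 = 8
s_2 = -2·8 = -16
s_3 = -2·-16 = 32
s_4 = -2·32 = -64
s_5 = -2·-64 = 128
s_6 = -2·128 = -256
s_7 = -2·-256 = 512
s_8 = -2·512 = -1024
s_9 = -2·-1024 = 2048
s_10 = -2·2048 = -4096
s_11 = -2·-4096 = 8192
s_12 = -2·8192 = -16384
s_13 = -2·-16384 = 32768
s_14 = -2·32768 = -65536
s_15 = -2·-65536 = 131072
s_16 = -2·131072 = -262144
s_17 = -2·-262144 = 524288
s_18 = -2·524288 = -1048576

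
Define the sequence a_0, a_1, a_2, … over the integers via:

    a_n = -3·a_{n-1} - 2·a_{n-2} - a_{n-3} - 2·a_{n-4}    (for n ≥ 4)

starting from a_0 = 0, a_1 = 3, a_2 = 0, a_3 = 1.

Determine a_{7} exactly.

a_4 = -3·1 + -2·0 + -1·3 + -2·0 = -6
a_5 = -3·-6 + -2·1 + -1·0 + -2·3 = 10
a_6 = -3·10 + -2·-6 + -1·1 + -2·0 = -19
a_7 = -3·-19 + -2·10 + -1·-6 + -2·1 = 41

41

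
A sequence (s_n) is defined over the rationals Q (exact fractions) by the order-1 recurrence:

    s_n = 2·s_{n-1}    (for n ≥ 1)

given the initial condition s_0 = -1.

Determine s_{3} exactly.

s_1 = 2·-1 = -2
s_2 = 2·-2 = -4
s_3 = 2·-4 = -8

-8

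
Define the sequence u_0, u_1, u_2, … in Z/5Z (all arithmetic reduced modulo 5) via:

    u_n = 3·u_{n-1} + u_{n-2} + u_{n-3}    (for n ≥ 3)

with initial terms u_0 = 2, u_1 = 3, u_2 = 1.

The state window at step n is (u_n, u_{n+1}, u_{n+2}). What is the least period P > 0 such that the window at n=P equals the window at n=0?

n=0: window = (2, 3, 1)
n=1: window = (3, 1, 3)
n=2: window = (1, 3, 3)
n=3: window = (3, 3, 3)
n=4: window = (3, 3, 0)
n=5: window = (3, 0, 1)
n=6: window = (0, 1, 1)
n=7: window = (1, 1, 4)
n=8: window = (1, 4, 4)
n=9: window = (4, 4, 2)
n=10: window = (4, 2, 4)
n=11: window = (2, 4, 3)
n=12: window = (4, 3, 0)
n=13: window = (3, 0, 2)
n=14: window = (0, 2, 4)
n=15: window = (2, 4, 4)
n=16: window = (4, 4, 3)
n=17: window = (4, 3, 2)
n=18: window = (3, 2, 3)
n=19: window = (2, 3, 4)
n=20: window = (3, 4, 2)
n=21: window = (4, 2, 3)
n=22: window = (2, 3, 0)
n=23: window = (3, 0, 0)
n=24: window = (0, 0, 3)
n=25: window = (0, 3, 4)
n=26: window = (3, 4, 0)
n=27: window = (4, 0, 2)
n=28: window = (0, 2, 0)
n=29: window = (2, 0, 2)
n=30: window = (0, 2, 3)
n=31: window = (2, 3, 1)
window at n=31 equals window at n=0 → period = 31

31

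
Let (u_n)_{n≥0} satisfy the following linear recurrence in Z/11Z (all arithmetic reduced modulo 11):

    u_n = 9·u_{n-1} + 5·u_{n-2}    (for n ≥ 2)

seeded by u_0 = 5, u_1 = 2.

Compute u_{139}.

u_2 = 9·2 + 5·5 = 10
u_3 = 9·10 + 5·2 = 1
u_4 = 9·1 + 5·10 = 4
u_5 = 9·4 + 5·1 = 8
u_6 = 9·8 + 5·4 = 4
u_7 = 9·4 + 5·8 = 10
u_8 = 9·10 + 5·4 = 0
u_9 = 9·0 + 5·10 = 6
u_10 = 9·6 + 5·0 = 10
u_11 = 9·10 + 5·6 = 10
u_12 = 9·10 + 5·10 = 8
u_13 = 9·8 + 5·10 = 1
u_14 = 9·1 + 5·8 = 5
u_15 = 9·5 + 5·1 = 6
u_16 = 9·6 + 5·5 = 2
u_17 = 9·2 + 5·6 = 4
u_18 = 9·4 + 5·2 = 2
u_19 = 9·2 + 5·4 = 5
u_20 = 9·5 + 5·2 = 0
u_21 = 9·0 + 5·5 = 3
u_22 = 9·3 + 5·0 = 5
u_23 = 9·5 + 5·3 = 5
u_24 = 9·5 + 5·5 = 4
u_25 = 9·4 + 5·5 = 6
u_26 = 9·6 + 5·4 = 8
u_27 = 9·8 + 5·6 = 3
u_28 = 9·3 + 5·8 = 1
u_29 = 9·1 + 5·3 = 2
u_30 = 9·2 + 5·1 = 1
u_31 = 9·1 + 5·2 = 8
u_32 = 9·8 + 5·1 = 0
u_33 = 9·0 + 5·8 = 7
u_34 = 9·7 + 5·0 = 8
u_35 = 9·8 + 5·7 = 8
u_36 = 9·8 + 5·8 = 2
u_37 = 9·2 + 5·8 = 3
u_38 = 9·3 + 5·2 = 4
u_39 = 9·4 + 5·3 = 7
u_40 = 9·7 + 5·4 = 6
u_41 = 9·6 + 5·7 = 1
u_42 = 9·1 + 5·6 = 6
u_43 = 9·6 + 5·1 = 4
u_44 = 9·4 + 5·6 = 0
u_45 = 9·0 + 5·4 = 9
u_46 = 9·9 + 5·0 = 4
u_47 = 9·4 + 5·9 = 4
u_48 = 9·4 + 5·4 = 1
u_49 = 9·1 + 5·4 = 7
u_50 = 9·7 + 5·1 = 2
u_51 = 9·2 + 5·7 = 9
u_52 = 9·9 + 5·2 = 3
u_53 = 9·3 + 5·9 = 6
u_54 = 9·6 + 5·3 = 3
u_55 = 9·3 + 5·6 = 2
u_56 = 9·2 + 5·3 = 0
u_57 = 9·0 + 5·2 = 10
u_58 = 9·10 + 5·0 = 2
u_59 = 9·2 + 5·10 = 2
u_60 = 9·2 + 5·2 = 6
u_61 = 9·6 + 5·2 = 9
u_62 = 9·9 + 5·6 = 1
u_63 = 9·1 + 5·9 = 10
u_64 = 9·10 + 5·1 = 7
u_65 = 9·7 + 5·10 = 3
u_66 = 9·3 + 5·7 = 7
u_67 = 9·7 + 5·3 = 1
u_68 = 9·1 + 5·7 = 0
u_69 = 9·0 + 5·1 = 5
u_70 = 9·5 + 5·0 = 1
u_71 = 9·1 + 5·5 = 1
u_72 = 9·1 + 5·1 = 3
u_73 = 9·3 + 5·1 = 10
u_74 = 9·10 + 5·3 = 6
u_75 = 9·6 + 5·10 = 5
u_76 = 9·5 + 5·6 = 9
u_77 = 9·9 + 5·5 = 7
u_78 = 9·7 + 5·9 = 9
u_79 = 9·9 + 5·7 = 6
u_80 = 9·6 + 5·9 = 0
u_81 = 9·0 + 5·6 = 8
u_82 = 9·8 + 5·0 = 6
u_83 = 9·6 + 5·8 = 6
u_84 = 9·6 + 5·6 = 7
u_85 = 9·7 + 5·6 = 5
u_86 = 9·5 + 5·7 = 3
u_87 = 9·3 + 5·5 = 8
u_88 = 9·8 + 5·3 = 10
u_89 = 9·10 + 5·8 = 9
u_90 = 9·9 + 5·10 = 10
u_91 = 9·10 + 5·9 = 3
u_92 = 9·3 + 5·10 = 0
u_93 = 9·0 + 5·3 = 4
u_94 = 9·4 + 5·0 = 3
u_95 = 9·3 + 5·4 = 3
u_96 = 9·3 + 5·3 = 9
u_97 = 9·9 + 5·3 = 8
u_98 = 9·8 + 5·9 = 7
u_99 = 9·7 + 5·8 = 4
u_100 = 9·4 + 5·7 = 5
u_101 = 9·5 + 5·4 = 10
u_102 = 9·10 + 5·5 = 5
u_103 = 9·5 + 5·10 = 7
u_104 = 9·7 + 5·5 = 0
u_105 = 9·0 + 5·7 = 2
u_106 = 9·2 + 5·0 = 7
u_107 = 9·7 + 5·2 = 7
u_108 = 9·7 + 5·7 = 10
u_109 = 9·10 + 5·7 = 4
u_110 = 9·4 + 5·10 = 9
u_111 = 9·9 + 5·4 = 2
u_112 = 9·2 + 5·9 = 8
u_113 = 9·8 + 5·2 = 5
u_114 = 9·5 + 5·8 = 8
u_115 = 9·8 + 5·5 = 9
u_116 = 9·9 + 5·8 = 0
u_117 = 9·0 + 5·9 = 1
u_118 = 9·1 + 5·0 = 9
u_119 = 9·9 + 5·1 = 9
u_120 = 9·9 + 5·9 = 5
u_121 = 9·5 + 5·9 = 2
u_122 = 9·2 + 5·5 = 10
u_123 = 9·10 + 5·2 = 1
u_124 = 9·1 + 5·10 = 4
u_125 = 9·4 + 5·1 = 8
u_126 = 9·8 + 5·4 = 4
u_127 = 9·4 + 5·8 = 10
u_128 = 9·10 + 5·4 = 0
u_129 = 9·0 + 5·10 = 6
u_130 = 9·6 + 5·0 = 10
u_131 = 9·10 + 5·6 = 10
u_132 = 9·10 + 5·10 = 8
u_133 = 9·8 + 5·10 = 1
u_134 = 9·1 + 5·8 = 5
u_135 = 9·5 + 5·1 = 6
u_136 = 9·6 + 5·5 = 2
u_137 = 9·2 + 5·6 = 4
u_138 = 9·4 + 5·2 = 2
u_139 = 9·2 + 5·4 = 5

5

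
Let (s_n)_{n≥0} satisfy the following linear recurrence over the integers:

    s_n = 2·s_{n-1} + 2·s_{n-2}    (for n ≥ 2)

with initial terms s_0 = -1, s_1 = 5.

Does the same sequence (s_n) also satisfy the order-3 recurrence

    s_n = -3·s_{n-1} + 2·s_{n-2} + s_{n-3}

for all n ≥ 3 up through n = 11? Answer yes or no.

no

Terms s_0..s_11: -1, 5, 8, 26, 68, 188, 512, 1400, 3824, 10448, 28544, 77984
n=3: candidate gives -15, actual s_3 = 26 ✗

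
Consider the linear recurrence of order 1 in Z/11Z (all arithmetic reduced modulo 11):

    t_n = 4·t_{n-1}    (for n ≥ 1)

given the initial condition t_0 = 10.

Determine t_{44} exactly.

t_1 = 4·10 = 7
t_2 = 4·7 = 6
t_3 = 4·6 = 2
t_4 = 4·2 = 8
t_5 = 4·8 = 10
(t_5) = (10) = (t_0), so the sequence has period 5.
44 ≡ 4 (mod 5), hence t_44 = t_4 = 8.

8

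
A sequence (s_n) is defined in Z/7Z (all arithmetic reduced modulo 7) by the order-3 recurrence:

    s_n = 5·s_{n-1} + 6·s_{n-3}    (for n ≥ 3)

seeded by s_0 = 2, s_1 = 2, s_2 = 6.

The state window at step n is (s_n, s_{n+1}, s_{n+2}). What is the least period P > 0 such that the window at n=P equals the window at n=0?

n=0: window = (2, 2, 6)
n=1: window = (2, 6, 0)
n=2: window = (6, 0, 5)
n=3: window = (0, 5, 5)
n=4: window = (5, 5, 4)
n=5: window = (5, 4, 1)
n=6: window = (4, 1, 0)
n=7: window = (1, 0, 3)
n=8: window = (0, 3, 0)
n=9: window = (3, 0, 0)
n=10: window = (0, 0, 4)
n=11: window = (0, 4, 6)
n=12: window = (4, 6, 2)
n=13: window = (6, 2, 6)
n=14: window = (2, 6, 3)
n=15: window = (6, 3, 6)
n=16: window = (3, 6, 3)
n=17: window = (6, 3, 5)
n=18: window = (3, 5, 5)
n=19: window = (5, 5, 1)
n=20: window = (5, 1, 0)
n=21: window = (1, 0, 2)
n=22: window = (0, 2, 2)
n=23: window = (2, 2, 3)
n=24: window = (2, 3, 6)
n=25: window = (3, 6, 0)
n=26: window = (6, 0, 4)
n=27: window = (0, 4, 0)
n=28: window = (4, 0, 0)
n=29: window = (0, 0, 3)
n=30: window = (0, 3, 1)
n=31: window = (3, 1, 5)
n=32: window = (1, 5, 1)
n=33: window = (5, 1, 4)
n=34: window = (1, 4, 1)
n=35: window = (4, 1, 4)
n=36: window = (1, 4, 2)
n=37: window = (4, 2, 2)
n=38: window = (2, 2, 6)
window at n=38 equals window at n=0 → period = 38

38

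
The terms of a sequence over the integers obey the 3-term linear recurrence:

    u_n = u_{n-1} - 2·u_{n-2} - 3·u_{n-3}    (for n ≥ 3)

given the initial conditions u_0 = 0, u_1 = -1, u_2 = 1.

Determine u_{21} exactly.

u_3 = 1·1 + -2·-1 + -3·0 = 3
u_4 = 1·3 + -2·1 + -3·-1 = 4
u_5 = 1·4 + -2·3 + -3·1 = -5
u_6 = 1·-5 + -2·4 + -3·3 = -22
u_7 = 1·-22 + -2·-5 + -3·4 = -24
u_8 = 1·-24 + -2·-22 + -3·-5 = 35
u_9 = 1·35 + -2·-24 + -3·-22 = 149
u_10 = 1·149 + -2·35 + -3·-24 = 151
u_11 = 1·151 + -2·149 + -3·35 = -252
u_12 = 1·-252 + -2·151 + -3·149 = -1001
u_13 = 1·-1001 + -2·-252 + -3·151 = -950
u_14 = 1·-950 + -2·-1001 + -3·-252 = 1808
u_15 = 1·1808 + -2·-950 + -3·-1001 = 6711
u_16 = 1·6711 + -2·1808 + -3·-950 = 5945
u_17 = 1·5945 + -2·6711 + -3·1808 = -12901
u_18 = 1·-12901 + -2·5945 + -3·6711 = -44924
u_19 = 1·-44924 + -2·-12901 + -3·5945 = -36957
u_20 = 1·-36957 + -2·-44924 + -3·-12901 = 91594
u_21 = 1·91594 + -2·-36957 + -3·-44924 = 300280

300280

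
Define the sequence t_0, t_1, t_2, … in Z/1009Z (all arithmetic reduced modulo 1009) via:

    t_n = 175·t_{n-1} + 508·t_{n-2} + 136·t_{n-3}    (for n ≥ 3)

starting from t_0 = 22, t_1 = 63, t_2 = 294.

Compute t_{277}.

658

t_3 = 175·294 + 508·63 + 136·22 = 681
t_4 = 175·681 + 508·294 + 136·63 = 629
t_5 = 175·629 + 508·681 + 136·294 = 588
t_6 = 175·588 + 508·629 + 136·681 = 458
t_7 = 175·458 + 508·588 + 136·629 = 258
t_8 = 175·258 + 508·458 + 136·588 = 596
Continuing the recurrence:
  t_9 = 1006;  t_10 = 325;  t_11 = 192;  t_12 = 528;  t_13 = 48;  t_14 = 36
  t_15 = 583;  t_16 = 716;  t_17 = 562;  t_18 = 542;  t_19 = 465;  t_20 = 282
  t_21 = 78;  t_22 = 184;  t_23 = 195;  t_24 = 981;  t_25 = 122;  t_26 = 349
  t_27 = 181;  t_28 = 552;  t_29 = 915;  t_30 = 8;  t_31 = 468;  t_32 = 532
  t_33 = 980;  t_34 = 904;  t_35 = 903;  t_36 = 850;  t_37 = 911;  t_38 = 670
  t_39 = 437;  t_40 = 916;  t_41 = 195;  t_42 = 908;  t_43 = 125;  t_44 = 114
  t_45 = 93;  t_46 = 377;  t_47 = 580;  t_48 = 946;  t_49 = 908;  t_50 = 949
  t_51 = 254;  t_52 = 234;  t_53 = 382;  t_54 = 304;  t_55 = 596;  t_56 = 921
  t_57 = 787;  t_58 = 529;  t_59 = 119;  t_60 = 52;  t_61 = 236;  t_62 = 153
  t_63 = 367;  t_64 = 497;  t_65 = 600;  t_66 = 761;  t_67 = 58;  t_68 = 72
  t_69 = 264;  t_70 = 863;  t_71 = 301;  t_72 = 285;  t_73 = 298;  t_74 = 751
  t_75 = 707;  t_76 = 901;  t_77 = 450;  t_78 = 976;  t_79 = 283;  t_80 = 124
  t_81 = 545;  t_82 = 100;  t_83 = 452;  t_84 = 202;  t_85 = 82;  t_86 = 854
  t_87 = 634;  t_88 = 984;  t_89 = 980;  t_90 = 846;  t_91 = 766;  t_92 = 888
  t_93 = 707;  t_94 = 957;  t_95 = 630;  t_96 = 384;  t_97 = 784;  t_98 = 226
  t_99 = 681;  t_100 = 574;  t_101 = 886;  t_102 = 452;  t_103 = 843;  t_104 = 200
  t_105 = 36;  t_106 = 568;  t_107 = 601;  t_108 = 60;  t_109 = 555;  t_110 = 478
  t_111 = 420;  t_112 = 312;  t_113 = 1007;  t_114 = 349;  t_115 = 582;  t_116 = 386
  t_117 = 7;  t_118 = 1008;  t_119 = 382;  t_120 = 700;  t_121 = 603;  t_122 = 505
  t_123 = 534;  t_124 = 146;  t_125 = 244;  t_126 = 809;  t_127 = 845;  t_128 = 757
  t_129 = 774;  t_130 = 265;  t_131 = 686;  t_132 = 730;  t_133 = 715;  t_134 = 5
  t_135 = 244;  t_136 = 211;  t_137 = 117;  t_138 = 416;  t_139 = 501;  t_140 = 107
  t_141 = 875;  t_142 = 160;  t_143 = 714;  t_144 = 332;  t_145 = 630;  t_146 = 662
  t_147 = 758;  t_148 = 685;  t_149 = 670;  t_150 = 251;  t_151 = 188;  t_152 = 287
  t_153 = 263;  t_154 = 454;  t_155 = 845;  t_156 = 585;  t_157 = 87;  t_158 = 518
  t_159 = 498;  t_160 = 904;  t_161 = 339;  t_162 = 56;  t_163 = 238;  t_164 = 167
  t_165 = 341;  t_166 = 304;  t_167 = 926;  t_168 = 627;  t_169 = 942;  t_170 = 875
  t_171 = 543;  t_172 = 688;  t_173 = 654;  t_174 = 5;  t_175 = 877;  t_176 = 781
  t_177 = 678;  t_178 = 9;  t_179 = 183;  t_180 = 662;  t_181 = 166;  t_182 = 760
  t_183 = 624;  t_184 = 239;  t_185 = 55;  t_186 = 984;  t_187 = 574;  t_188 = 384
  t_189 = 224;  t_190 = 555;  t_191 = 801;  t_192 = 547;  t_193 = 965;  t_194 = 737
  t_195 = 404;  t_196 = 197;  t_197 = 915;  t_198 = 337;  t_199 = 682;  t_200 = 287
  t_201 = 571;  t_202 = 458;  t_203 = 605;  t_204 = 487;  t_205 = 803;  t_206 = 7
  t_207 = 142;  t_208 = 390;  t_209 = 78;  t_210 = 21;  t_211 = 484;  t_212 = 31
  t_213 = 894;  t_214 = 907;  t_215 = 594;  t_216 = 170;  t_217 = 804;  t_218 = 99
  t_219 = 881;  t_220 = 12;  t_221 = 990;  t_222 = 498;  t_223 = 428;  t_224 = 402
  t_225 = 334;  t_226 = 12;  t_227 = 428;  t_228 = 295;  t_229 = 269;  t_230 = 875
  t_231 = 963;  t_232 = 822;  t_233 = 349;  t_234 = 183;  t_235 = 247;  t_236 = 15
  t_237 = 630;  t_238 = 112;  t_239 = 638;  t_240 = 967;  t_241 = 25;  t_242 = 186
  t_243 = 187;  t_244 = 452;  t_245 = 619;  t_246 = 133;  t_247 = 644;  t_248 = 90
  t_249 = 777;  t_250 = 885;  t_251 = 827;  t_252 = 740;  t_253 = 0;  t_254 = 36
  t_255 = 995;  t_256 = 703;  t_257 = 738;  t_258 = 50;  t_259 = 996;  t_260 = 395
  t_261 = 709;  t_262 = 87;  t_263 = 292;  t_264 = 10;  t_265 = 478;  t_266 = 299
  t_267 = 872;  t_268 = 206;  t_269 = 55;  t_270 = 795;  t_271 = 344;  t_272 = 337
  t_273 = 805;  t_274 = 660;  t_275 = 187
t_276 = 175·187 + 508·660 + 136·805 = 228
t_277 = 175·228 + 508·187 + 136·660 = 658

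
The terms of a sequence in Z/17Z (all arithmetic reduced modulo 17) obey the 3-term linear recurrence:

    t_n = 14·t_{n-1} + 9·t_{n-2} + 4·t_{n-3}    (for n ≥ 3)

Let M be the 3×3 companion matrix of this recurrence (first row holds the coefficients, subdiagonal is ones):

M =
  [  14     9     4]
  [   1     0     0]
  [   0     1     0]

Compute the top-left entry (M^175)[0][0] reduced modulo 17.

(M^175)[0][0] is the top entry after applying M 175 times to the unit state (1, 0, 0). Equivalently it is h_{177} for the auxiliary sequence (h_n) obeying the same recurrence with h_2 = 1 and h_i = 0 for 0 ≤ i < 2:
h_3 = 14·1 + 9·0 + 4·0 = 14
h_4 = 14·14 + 9·1 + 4·0 = 1
h_5 = 14·1 + 9·14 + 4·1 = 8
h_6 = 14·8 + 9·1 + 4·14 = 7
h_7 = 14·7 + 9·8 + 4·1 = 4
h_8 = 14·4 + 9·7 + 4·8 = 15
Continuing the recurrence:
  h_9 = 2;  h_10 = 9;  h_11 = 0;  h_12 = 4;  h_13 = 7;  h_14 = 15
  h_15 = 0;  h_16 = 10;  h_17 = 13;  h_18 = 0;  h_19 = 4;  h_20 = 6
  h_21 = 1;  h_22 = 16;  h_23 = 2;  h_24 = 6;  h_25 = 13;  h_26 = 6
  h_27 = 4;  h_28 = 9;  h_29 = 16;  h_30 = 15;  h_31 = 16;  h_32 = 15
  h_33 = 6;  h_34 = 11;  h_35 = 13;  h_36 = 16;  h_37 = 11;  h_38 = 10
  h_39 = 14;  h_40 = 7;  h_41 = 9;  h_42 = 7;  h_43 = 3;  h_44 = 5
  h_45 = 6;  h_46 = 5;  h_47 = 8;  h_48 = 11;  h_49 = 8;  h_50 = 5
  h_51 = 16;  h_52 = 12;  h_53 = 9;  h_54 = 9;  h_55 = 0;  h_56 = 15
  h_57 = 8;  h_58 = 9;  h_59 = 3;  h_60 = 2;  h_61 = 6;  h_62 = 12
  h_63 = 9;  h_64 = 3;  h_65 = 1;  h_66 = 9;  h_67 = 11;  h_68 = 1
  h_69 = 13;  h_70 = 14;  h_71 = 11;  h_72 = 9;  h_73 = 9;  h_74 = 13
  h_75 = 10;  h_76 = 4;  h_77 = 11;  h_78 = 9;  h_79 = 3;  h_80 = 14
  h_81 = 4;  h_82 = 7;  h_83 = 3;  h_84 = 2;  h_85 = 15;  h_86 = 2
  h_87 = 1;  h_88 = 7;  h_89 = 13;  h_90 = 11;  h_91 = 10;  h_92 = 2
  h_93 = 9;  h_94 = 14;  h_95 = 13;  h_96 = 4;  h_97 = 8;  h_98 = 13
  h_99 = 15;  h_100 = 2;  h_101 = 11;  h_102 = 11;  h_103 = 6;  h_104 = 6
  h_105 = 12;  h_106 = 8;  h_107 = 6;  h_108 = 0;  h_109 = 1;  h_110 = 4
  h_111 = 14;  h_112 = 15;  h_113 = 12;  h_114 = 2;  h_115 = 9;  h_116 = 5
  h_117 = 6;  h_118 = 12;  h_119 = 4;  h_120 = 1;  h_121 = 13;  h_122 = 3
  h_123 = 10;  h_124 = 15;  h_125 = 6;  h_126 = 4;  h_127 = 0;  h_128 = 9
  h_129 = 6;  h_130 = 12;  h_131 = 3;  h_132 = 4;  h_133 = 12;  h_134 = 12
  h_135 = 3;  h_136 = 11;  h_137 = 8;  h_138 = 2;  h_139 = 8;  h_140 = 9
  h_141 = 2;  h_142 = 5;  h_143 = 5;  h_144 = 4;  h_145 = 2;  h_146 = 16
  h_147 = 3;  h_148 = 7;  h_149 = 2;  h_150 = 1;  h_151 = 9;  h_152 = 7
  h_153 = 13;  h_154 = 9;  h_155 = 16;  h_156 = 0;  h_157 = 10;  h_158 = 0
  h_159 = 5;  h_160 = 8;  h_161 = 4;  h_162 = 12;  h_163 = 15;  h_164 = 11
  h_165 = 14;  h_166 = 15;  h_167 = 6;  h_168 = 3;  h_169 = 3;  h_170 = 8
  h_171 = 15;  h_172 = 5;  h_173 = 16;  h_174 = 6;  h_175 = 10
h_176 = 14·10 + 9·6 + 4·16 = 3
h_177 = 14·3 + 9·10 + 4·6 = 3

3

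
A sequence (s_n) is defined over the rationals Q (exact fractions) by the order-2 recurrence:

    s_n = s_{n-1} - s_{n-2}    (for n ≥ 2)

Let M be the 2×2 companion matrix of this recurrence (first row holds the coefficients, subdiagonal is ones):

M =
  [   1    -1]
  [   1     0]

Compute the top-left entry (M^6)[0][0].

(M^6)[0][0] is the top entry after applying M 6 times to the unit state (1, 0). Equivalently it is h_{7} for the auxiliary sequence (h_n) obeying the same recurrence with h_1 = 1 and h_i = 0 for 0 ≤ i < 1:
h_2 = 1·1 + -1·0 = 1
h_3 = 1·1 + -1·1 = 0
h_4 = 1·0 + -1·1 = -1
h_5 = 1·-1 + -1·0 = -1
h_6 = 1·-1 + -1·-1 = 0
h_7 = 1·0 + -1·-1 = 1

1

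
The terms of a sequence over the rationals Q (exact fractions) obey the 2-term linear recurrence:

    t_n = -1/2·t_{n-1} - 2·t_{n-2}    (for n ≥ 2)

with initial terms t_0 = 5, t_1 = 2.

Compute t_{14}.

t_2 = -1/2·2 + -2·5 = -11
t_3 = -1/2·-11 + -2·2 = 3/2
t_4 = -1/2·3/2 + -2·-11 = 85/4
t_5 = -1/2·85/4 + -2·3/2 = -109/8
t_6 = -1/2·-109/8 + -2·85/4 = -571/16
t_7 = -1/2·-571/16 + -2·-109/8 = 1443/32
t_8 = -1/2·1443/32 + -2·-571/16 = 3125/64
t_9 = -1/2·3125/64 + -2·1443/32 = -14669/128
t_10 = -1/2·-14669/128 + -2·3125/64 = -10331/256
t_11 = -1/2·-10331/256 + -2·-14669/128 = 127683/512
t_12 = -1/2·127683/512 + -2·-10331/256 = -45035/1024
t_13 = -1/2·-45035/1024 + -2·127683/512 = -976429/2048
t_14 = -1/2·-976429/2048 + -2·-45035/1024 = 1336709/4096

1336709/4096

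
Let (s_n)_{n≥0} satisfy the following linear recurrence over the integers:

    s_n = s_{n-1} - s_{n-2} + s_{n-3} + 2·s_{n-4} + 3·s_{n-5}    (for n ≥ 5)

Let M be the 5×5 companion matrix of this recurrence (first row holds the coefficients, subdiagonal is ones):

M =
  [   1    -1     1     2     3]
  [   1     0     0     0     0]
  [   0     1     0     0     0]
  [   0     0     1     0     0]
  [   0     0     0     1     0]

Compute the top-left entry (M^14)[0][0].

441

(M^14)[0][0] is the top entry after applying M 14 times to the unit state (1, 0, 0, 0, 0). Equivalently it is h_{18} for the auxiliary sequence (h_n) obeying the same recurrence with h_4 = 1 and h_i = 0 for 0 ≤ i < 4:
h_5 = 1·1 + -1·0 + 1·0 + 2·0 + 3·0 = 1
h_6 = 1·1 + -1·1 + 1·0 + 2·0 + 3·0 = 0
h_7 = 1·0 + -1·1 + 1·1 + 2·0 + 3·0 = 0
h_8 = 1·0 + -1·0 + 1·1 + 2·1 + 3·0 = 3
h_9 = 1·3 + -1·0 + 1·0 + 2·1 + 3·1 = 8
h_10 = 1·8 + -1·3 + 1·0 + 2·0 + 3·1 = 8
h_11 = 1·8 + -1·8 + 1·3 + 2·0 + 3·0 = 3
h_12 = 1·3 + -1·8 + 1·8 + 2·3 + 3·0 = 9
h_13 = 1·9 + -1·3 + 1·8 + 2·8 + 3·3 = 39
h_14 = 1·39 + -1·9 + 1·3 + 2·8 + 3·8 = 73
h_15 = 1·73 + -1·39 + 1·9 + 2·3 + 3·8 = 73
h_16 = 1·73 + -1·73 + 1·39 + 2·9 + 3·3 = 66
h_17 = 1·66 + -1·73 + 1·73 + 2·39 + 3·9 = 171
h_18 = 1·171 + -1·66 + 1·73 + 2·73 + 3·39 = 441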